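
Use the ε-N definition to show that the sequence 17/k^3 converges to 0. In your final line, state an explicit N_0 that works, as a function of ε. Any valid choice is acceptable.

N_0 = (17/ε)^{1/3}

Let ε > 0. For k ≥ 1, |17/k^3 − 0| = 17/k^3.
17/k^3 < ε ⇔ k^3 > 17/ε ⇔ k > (17/ε)^{1/3}.
Take N_0 = (17/ε)^{1/3}. Then k > N_0 implies 17/k^3 < ε.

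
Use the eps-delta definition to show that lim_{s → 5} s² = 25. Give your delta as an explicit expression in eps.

Fix eps > 0. We seek delta > 0 with 0 < |s − 5| < delta ⇒ |s² − 25| < eps.
Factor: s² − 25 = (s − 5)(s + 5), so |s² − 25| = |s − 5|·|s + 5|.
Impose delta ≤ 1 so that |s| < 6; then |s + 5| ≤ 11.
Hence |s² − 25| ≤ 11|s − 5|, which is < eps once |s − 5| < eps/11.
Take delta = min(1, eps/11). If 0 < |s − 5| < delta then both bounds hold and |s² − 25| ≤ 11|s − 5| < 11·(eps/11) = eps.

delta = min(1, eps/11)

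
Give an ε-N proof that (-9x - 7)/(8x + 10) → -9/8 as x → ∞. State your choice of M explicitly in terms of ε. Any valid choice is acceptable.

M = (17/32)/ε

Let ε > 0. We seek M > 0 such that x > M implies |(-9x - 7)/(8x + 10) + 9/8| < ε.
(-9x - 7)/(8x + 10) + 9/8 = (8(-9x - 7) − (-9)(8x + 10)) / (8(8x + 10)) = 34/(8(8x + 10)).
For x > 0 we have 8x + 10 > 8x, so |(-9x - 7)/(8x + 10) + 9/8| = 34/(8(8x + 10)) < 34/(8·8x) = (17/32)/x.
Thus |(-9x - 7)/(8x + 10) + 9/8| < ε whenever x > (17/32)/ε.
Take M = (17/32)/ε. If x > M then |(-9x - 7)/(8x + 10) + 9/8| < (17/32)/x < ε.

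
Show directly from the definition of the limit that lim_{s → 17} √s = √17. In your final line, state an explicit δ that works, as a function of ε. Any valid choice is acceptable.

Suppose ε > 0. We want δ > 0 such that 0 < |s − 17| < δ implies |√s − √17| < ε.
Multiplying by the conjugate, |√s − √17| = |s − 17|/(√s + √17).
Restrict δ ≤ 17 so that |s − 17| < 17 forces s > 0, and then √s + √17 > √17.
Hence |√s − √17| < |s − 17|/√17, which is < ε once |s − 17| < √17·ε.
Take δ = min(17, √17·ε). If 0 < |s − 17| < δ then s > 0 and |√s − √17| < |s − 17|/√17 < ε.

δ = min(17, √17·ε)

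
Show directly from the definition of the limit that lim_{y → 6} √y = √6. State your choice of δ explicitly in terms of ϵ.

δ = min(6, √6·ϵ)

Let ϵ > 0. We want δ > 0 such that 0 < |y − 6| < δ implies |√y − √6| < ϵ.
Rationalise: √y − √6 = (y − 6)/(√y + √6), so |√y − √6| = |y − 6|/(√y + √6).
Restrict δ ≤ 6 so that |y − 6| < 6 forces y > 0, and then √y + √6 > √6.
Hence |√y − √6| < |y − 6|/√6, which is < ϵ once |y − 6| < √6·ϵ.
Take δ = min(6, √6·ϵ). If 0 < |y − 6| < δ then y > 0 and |√y − √6| < |y − 6|/√6 < ϵ.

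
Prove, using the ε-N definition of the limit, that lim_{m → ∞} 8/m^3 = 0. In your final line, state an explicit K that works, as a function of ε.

K = (8/ε)^{1/3}

Suppose ε > 0. For m ≥ 1, |8/m^3 − 0| = 8/m^3.
8/m^3 < ε ⇔ m^3 > 8/ε ⇔ m > (8/ε)^{1/3}.
Take K = (8/ε)^{1/3}. Then m > K implies 8/m^3 < ε.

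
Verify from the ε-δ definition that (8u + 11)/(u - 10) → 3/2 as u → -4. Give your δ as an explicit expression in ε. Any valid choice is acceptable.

Suppose ε > 0. We want δ > 0 with 0 < |u + 4| < δ ⇒ |(8u + 11)/(u - 10) − (3/2)| < ε.
Combining over a common denominator, (8u + 11)/(u - 10) − (3/2) = [(8u + 11)·(-14) − (-21)·(u - 10)] / [(-14)·(u - 10)] = -91(u + 4) / ((-14)(u - 10)).
So |(8u + 11)/(u - 10) − (3/2)| = 91|u + 4| / (14·|u − 10|).
Restrict δ ≤ 7. Then |u + 4| < 7 gives |u − 10| = |(u + 4) + (-14)| ≥ 14 − 7 = 7.
Hence |(8u + 11)/(u - 10) − (3/2)| < 91|u + 4|/(14·7) = (13/14)|u + 4|, which is < ε once |u + 4| < (14/13)ε.
Take δ = min(7, (14/13)ε). Then 0 < |u + 4| < δ forces both bounds, so |(8u + 11)/(u - 10) − (3/2)| < ε.

δ = min(7, (14/13)ε)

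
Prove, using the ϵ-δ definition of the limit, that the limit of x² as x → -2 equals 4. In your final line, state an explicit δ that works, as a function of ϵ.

δ = min(1, ϵ/5)

Fix ϵ > 0. We seek δ > 0 with 0 < |x + 2| < δ ⇒ |x² − 4| < ϵ.
Factor: x² − 4 = (x + 2)(x - 2), so |x² − 4| = |x + 2|·|x - 2|.
Impose δ ≤ 1 so that |x| < 3; then |x - 2| ≤ 5.
Hence |x² − 4| ≤ 5|x + 2|, which is < ϵ once |x + 2| < ϵ/5.
Take δ = min(1, ϵ/5). If 0 < |x + 2| < δ then both bounds hold and |x² − 4| ≤ 5|x + 2| < 5·(ϵ/5) = ϵ.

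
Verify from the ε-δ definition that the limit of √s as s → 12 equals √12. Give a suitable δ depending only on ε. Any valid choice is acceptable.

δ = min(12, √12·ε)

Let ε > 0. We want δ > 0 such that 0 < |s − 12| < δ implies |√s − √12| < ε.
Rationalise: √s − √12 = (s − 12)/(√s + √12), so |√s − √12| = |s − 12|/(√s + √12).
Restrict δ ≤ 12 so that |s − 12| < 12 forces s > 0, and then √s + √12 > √12.
Hence |√s − √12| < |s − 12|/√12, which is < ε once |s − 12| < √12·ε.
Take δ = min(12, √12·ε). If 0 < |s − 12| < δ then s > 0 and |√s − √12| < |s − 12|/√12 < ε.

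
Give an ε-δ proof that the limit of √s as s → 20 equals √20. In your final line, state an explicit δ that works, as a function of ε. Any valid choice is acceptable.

δ = min(20, √20·ε)

Let ε > 0 be given. We want δ > 0 such that 0 < |s − 20| < δ implies |√s − √20| < ε.
Multiplying by the conjugate, |√s − √20| = |s − 20|/(√s + √20).
Restrict δ ≤ 20 so that |s − 20| < 20 forces s > 0, and then √s + √20 > √20.
Hence |√s − √20| < |s − 20|/√20, which is < ε once |s − 20| < √20·ε.
Take δ = min(20, √20·ε). If 0 < |s − 20| < δ then s > 0 and |√s − √20| < |s − 20|/√20 < ε.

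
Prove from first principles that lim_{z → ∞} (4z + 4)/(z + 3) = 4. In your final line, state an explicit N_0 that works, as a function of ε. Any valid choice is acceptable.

N_0 = 8/ε

Fix ε > 0. We seek N_0 > 0 such that z > N_0 implies |(4z + 4)/(z + 3) − 4| < ε.
(4z + 4)/(z + 3) − 4 = ((4z + 4) − 4(z + 3)) / ((z + 3)) = -8/((z + 3)).
For z > 0 we have z + 3 > z, so |(4z + 4)/(z + 3) − 4| = 8/((z + 3)) < 8/(z) = 8/z.
Thus |(4z + 4)/(z + 3) − 4| < ε whenever z > 8/ε.
Take N_0 = 8/ε. If z > N_0 then |(4z + 4)/(z + 3) − 4| < 8/z < ε.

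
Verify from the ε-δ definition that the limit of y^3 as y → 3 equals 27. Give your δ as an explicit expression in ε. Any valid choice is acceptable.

Fix ε > 0. We seek δ > 0 with 0 < |y − 3| < δ ⇒ |y^3 − 27| < ε.
Factor: y^3 − 27 = (y − 3)(y^2 + 3y + 9), so |y^3 − 27| = |y − 3|·|y^2 + 3y + 9|.
Restrict δ ≤ 2. Then |y − 3| < 2 gives |y| < 5, so by the triangle inequality |y^2 + 3y + 9| ≤ 5^2 + 3·5 + 9 = 49.
Hence |y^3 − 27| ≤ 49|y − 3|, which is < ε once |y − 3| < ε/49.
Take δ = min(2, ε/49). If 0 < |y − 3| < δ then both bounds hold and |y^3 − 27| ≤ 49|y − 3| < 49·(ε/49) = ε.

δ = min(2, ε/49)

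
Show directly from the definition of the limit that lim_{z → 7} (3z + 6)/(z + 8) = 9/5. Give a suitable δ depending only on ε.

δ = min(15/2, (25/4)ε)

Let ε > 0. We want δ > 0 with 0 < |z − 7| < δ ⇒ |(3z + 6)/(z + 8) − (9/5)| < ε.
Combining over a common denominator, (3z + 6)/(z + 8) − (9/5) = [(3z + 6)·15 − 27·(z + 8)] / [15·(z + 8)] = 18(z − 7) / (15(z + 8)).
So |(3z + 6)/(z + 8) − (9/5)| = 18|z − 7| / (15·|z + 8|).
Require δ ≤ 15/2, so |z + 8| ≥ |15| − |z − 7| > 15 − 15/2 = 15/2.
Hence |(3z + 6)/(z + 8) − (9/5)| < 18|z − 7|/(15·(15/2)) = (4/25)|z − 7|, which is < ε once |z − 7| < (25/4)ε.
Take δ = min(15/2, (25/4)ε). Then 0 < |z − 7| < δ forces both bounds, so |(3z + 6)/(z + 8) − (9/5)| < ε.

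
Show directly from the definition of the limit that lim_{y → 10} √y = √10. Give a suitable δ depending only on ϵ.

δ = min(10, √10·ϵ)

Fix ϵ > 0. We want δ > 0 such that 0 < |y − 10| < δ implies |√y − √10| < ϵ.
Multiplying by the conjugate, |√y − √10| = |y − 10|/(√y + √10).
Restrict δ ≤ 10 so that |y − 10| < 10 forces y > 0, and then √y + √10 > √10.
Hence |√y − √10| < |y − 10|/√10, which is < ϵ once |y − 10| < √10·ϵ.
Take δ = min(10, √10·ϵ). If 0 < |y − 10| < δ then y > 0 and |√y − √10| < |y − 10|/√10 < ϵ.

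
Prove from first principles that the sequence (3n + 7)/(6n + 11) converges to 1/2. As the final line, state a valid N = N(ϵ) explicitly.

Let ϵ > 0. For n ≥ 1, |(3n + 7)/(6n + 11) − (1/2)| = |9|/(6(6n + 11)) = 9/(6(6n + 11)).
Since 6n + 11 ≥ 6n for n ≥ 1, this is ≤ 9/(6·6n) = (1/4)/n.
So |(3n + 7)/(6n + 11) − (1/2)| < ϵ whenever n > (1/4)/ϵ.
Take N = (1/4)/ϵ. If n > N then |(3n + 7)/(6n + 11) − (1/2)| ≤ (1/4)/n < ϵ.

N = (1/4)/ϵ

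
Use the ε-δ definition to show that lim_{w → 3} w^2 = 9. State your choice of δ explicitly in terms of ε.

Fix ε > 0. We seek δ > 0 with 0 < |w − 3| < δ ⇒ |w^2 − 9| < ε.
Factor: w^2 − 9 = (w − 3)(w + 3), so |w^2 − 9| = |w − 3|·|w + 3|.
Restrict δ ≤ 1. Then |w − 3| < 1 gives |w| < 4, so by the triangle inequality |w + 3| ≤ 4 + 3 = 7.
Hence |w^2 − 9| ≤ 7|w − 3|, which is < ε once |w − 3| < ε/7.
Take δ = min(1, ε/7). If 0 < |w − 3| < δ then both bounds hold and |w^2 − 9| ≤ 7|w − 3| < 7·(ε/7) = ε.

δ = min(1, ε/7)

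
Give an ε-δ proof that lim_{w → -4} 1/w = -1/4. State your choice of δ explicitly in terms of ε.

Let ε > 0. We seek δ > 0 such that 0 < |w + 4| < δ implies |1/w + 1/4| < ε.
|1/w + 1/4| = |-4 − w|/(4·|w|) = |w + 4|/(4|w|).
Require δ ≤ 2 so that |w| > 4 − 2 = 2, hence 4|w| > 8.
Then |1/w + 1/4| < |w + 4|/8, which is < ε when |w + 4| < 8ε.
Take δ = min(2, 8ε). Then 0 < |w + 4| < δ gives both |w + 4| < 2 and |w + 4| < 8ε, so |1/w + 1/4| < ε.

δ = min(2, 8ε)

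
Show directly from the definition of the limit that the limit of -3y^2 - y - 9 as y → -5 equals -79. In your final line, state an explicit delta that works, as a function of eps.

delta = min(1, eps/32)

Fix eps > 0. We want delta > 0 such that 0 < |y + 5| < delta implies |(-3y^2 - y - 9) + 79| < eps.
(-3y^2 - y - 9) + 79 = -3y^2 - y + 70 = (y + 5)(-3y + 14).
So |(-3y^2 - y - 9) + 79| = |y + 5|·|-3y + 14|.
Assume first that |y + 5| < 1, so |y| < 6. Then |-3y + 14| ≤ 3·6 + 14 = 32.
Hence |(-3y^2 - y - 9) + 79| ≤ 32|y + 5| < eps provided |y + 5| < eps/32.
Choosing delta = min(1, eps/32) ensures both conditions, hence |(-3y^2 - y - 9) + 79| < eps.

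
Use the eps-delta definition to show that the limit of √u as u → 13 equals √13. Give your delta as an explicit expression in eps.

Let eps > 0 be given. We want delta > 0 such that 0 < |u − 13| < delta implies |√u − √13| < eps.
Multiplying by the conjugate, |√u − √13| = |u − 13|/(√u + √13).
Restrict delta ≤ 13 so that |u − 13| < 13 forces u > 0, and then √u + √13 > √13.
Hence |√u − √13| < |u − 13|/√13, which is < eps once |u − 13| < √13·eps.
Take delta = min(13, √13·eps). If 0 < |u − 13| < delta then u > 0 and |√u − √13| < |u − 13|/√13 < eps.

delta = min(13, √13·eps)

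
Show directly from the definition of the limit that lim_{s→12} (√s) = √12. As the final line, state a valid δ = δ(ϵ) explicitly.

Fix ϵ > 0. We want δ > 0 such that 0 < |s − 12| < δ implies |√s − √12| < ϵ.
Rationalise: √s − √12 = (s − 12)/(√s + √12), so |√s − √12| = |s − 12|/(√s + √12).
Restrict δ ≤ 12 so that |s − 12| < 12 forces s > 0, and then √s + √12 > √12.
Hence |√s − √12| < |s − 12|/√12, which is < ϵ once |s − 12| < √12·ϵ.
Take δ = min(12, √12·ϵ). If 0 < |s − 12| < δ then s > 0 and |√s − √12| < |s − 12|/√12 < ϵ.

δ = min(12, √12·ϵ)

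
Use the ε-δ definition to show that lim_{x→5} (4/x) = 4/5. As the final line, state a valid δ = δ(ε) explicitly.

δ = min(5/2, (25/8)ε)

Let ε > 0. We seek δ > 0 such that 0 < |x − 5| < δ implies |4/x − (4/5)| < ε.
|4/x − (4/5)| = 4·|5 − x|/(5·|x|) = 4|x − 5|/(5|x|).
Restrict δ ≤ 5/2. Then |x − 5| < 5/2 gives |x| > 5/2, so 5|x| > 25/2.
Then |4/x − (4/5)| < 4|x − 5|/(25/2), which is < ε when |x − 5| < (25/8)ε.
Take δ = min(5/2, (25/8)ε). Then 0 < |x − 5| < δ gives both |x − 5| < 5/2 and |x − 5| < (25/8)ε, so |4/x − (4/5)| < ε.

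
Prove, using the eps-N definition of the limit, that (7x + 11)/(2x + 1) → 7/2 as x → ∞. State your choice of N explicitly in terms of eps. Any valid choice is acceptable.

Let eps > 0. We seek N > 0 such that x > N implies |(7x + 11)/(2x + 1) − (7/2)| < eps.
(7x + 11)/(2x + 1) − (7/2) = (2(7x + 11) − 7(2x + 1)) / (2(2x + 1)) = 15/(2(2x + 1)).
For x > 0 we have 2x + 1 > 2x, so |(7x + 11)/(2x + 1) − (7/2)| = 15/(2(2x + 1)) < 15/(2·2x) = (15/4)/x.
Thus |(7x + 11)/(2x + 1) − (7/2)| < eps whenever x > (15/4)/eps.
Take N = (15/4)/eps. If x > N then |(7x + 11)/(2x + 1) − (7/2)| < (15/4)/x < eps.

N = (15/4)/eps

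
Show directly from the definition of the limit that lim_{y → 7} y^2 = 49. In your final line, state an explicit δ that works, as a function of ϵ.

δ = min(1, ϵ/15)

Let ϵ > 0. We seek δ > 0 with 0 < |y − 7| < δ ⇒ |y^2 − 49| < ϵ.
Factor: y^2 − 49 = (y − 7)(y + 7), so |y^2 − 49| = |y − 7|·|y + 7|.
Impose δ ≤ 1 so that |y| < 8; then |y + 7| ≤ 15.
Hence |y^2 − 49| ≤ 15|y − 7|, which is < ϵ once |y − 7| < ϵ/15.
Take δ = min(1, ϵ/15). If 0 < |y − 7| < δ then both bounds hold and |y^2 − 49| ≤ 15|y − 7| < 15·(ϵ/15) = ϵ.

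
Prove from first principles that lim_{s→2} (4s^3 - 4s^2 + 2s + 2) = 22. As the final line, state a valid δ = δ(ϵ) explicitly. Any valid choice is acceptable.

δ = min(1, ϵ/58)

Fix ϵ > 0. We want δ > 0 such that 0 < |s − 2| < δ implies |(4s^3 - 4s^2 + 2s + 2) − 22| < ϵ.
(4s^3 - 4s^2 + 2s + 2) − 22 = 4s^3 - 4s^2 + 2s - 20 = (s − 2)(4s^2 + 4s + 10).
So |(4s^3 - 4s^2 + 2s + 2) − 22| = |s − 2|·|4s^2 + 4s + 10|.
Require δ ≤ 1. Then |s − 2| < 1 gives |s| < 3, and by the triangle inequality |4s^2 + 4s + 10| ≤ 4·3^2 + 4·3 + 10 = 58.
Hence |(4s^3 - 4s^2 + 2s + 2) − 22| ≤ 58|s − 2| < ϵ provided |s − 2| < ϵ/58.
Choosing δ = min(1, ϵ/58) ensures both conditions, hence |(4s^3 - 4s^2 + 2s + 2) − 22| < ϵ.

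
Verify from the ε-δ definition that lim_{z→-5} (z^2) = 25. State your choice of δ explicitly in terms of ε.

δ = min(2, ε/12)

Let ε > 0. We seek δ > 0 with 0 < |z + 5| < δ ⇒ |z^2 − 25| < ε.
Factor: z^2 − 25 = (z + 5)(z - 5), so |z^2 − 25| = |z + 5|·|z - 5|.
Impose δ ≤ 2 so that |z| < 7; then |z - 5| ≤ 12.
Hence |z^2 − 25| ≤ 12|z + 5|, which is < ε once |z + 5| < ε/12.
Take δ = min(2, ε/12). If 0 < |z + 5| < δ then both bounds hold and |z^2 − 25| ≤ 12|z + 5| < 12·(ε/12) = ε.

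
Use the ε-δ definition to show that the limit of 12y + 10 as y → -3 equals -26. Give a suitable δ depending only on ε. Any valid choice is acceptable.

δ = ε/12

Let ε > 0 be given. We need δ > 0 so that 0 < |y + 3| < δ implies |(12y + 10) + 26| < ε.
Since (12y + 10) + 26 = 12(y + 3), we have |(12y + 10) + 26| = 12|y + 3|.
So 12|y + 3| < ε exactly when |y + 3| < ε/12.
Take δ = ε/12. If 0 < |y + 3| < δ then |(12y + 10) + 26| = 12|y + 3| < 12·(ε/12) = ε.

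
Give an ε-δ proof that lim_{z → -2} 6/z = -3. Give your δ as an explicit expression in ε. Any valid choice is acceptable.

Suppose ε > 0. We seek δ > 0 such that 0 < |z + 2| < δ implies |6/z + 3| < ε.
|6/z + 3| = 6·|-2 − z|/(2·|z|) = 6|z + 2|/(2|z|).
Restrict δ ≤ 1. Then |z + 2| < 1 gives |z| > 1, so 2|z| > 2.
Then |6/z + 3| < 6|z + 2|/2, which is < ε when |z + 2| < (1/3)ε.
Take δ = min(1, (1/3)ε). Then 0 < |z + 2| < δ gives both |z + 2| < 1 and |z + 2| < (1/3)ε, so |6/z + 3| < ε.

δ = min(1, (1/3)ε)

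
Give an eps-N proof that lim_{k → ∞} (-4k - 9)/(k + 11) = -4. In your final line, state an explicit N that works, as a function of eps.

N = 35/eps

Fix eps > 0. For k ≥ 1, |(-4k - 9)/(k + 11) + 4| = |35|/((k + 11)) = 35/((k + 11)).
Since k + 11 ≥ k for k ≥ 1, this is ≤ 35/(k) = 35/k.
So |(-4k - 9)/(k + 11) + 4| < eps whenever k > 35/eps.
Take N = 35/eps. If k > N then |(-4k - 9)/(k + 11) + 4| ≤ 35/k < eps.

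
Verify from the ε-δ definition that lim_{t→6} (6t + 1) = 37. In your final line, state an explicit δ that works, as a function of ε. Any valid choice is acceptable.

Suppose ε > 0. We need δ > 0 so that 0 < |t − 6| < δ implies |(6t + 1) − 37| < ε.
Since (6t + 1) − 37 = 6(t − 6), we have |(6t + 1) − 37| = 6|t − 6|.
So 6|t − 6| < ε exactly when |t − 6| < ε/6.
Choosing δ = ε/6 gives |(6t + 1) − 37| = 6|t − 6| < ε whenever |t − 6| < δ.

δ = ε/6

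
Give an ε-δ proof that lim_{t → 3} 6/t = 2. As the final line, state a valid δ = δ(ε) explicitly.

Fix ε > 0. We seek δ > 0 such that 0 < |t − 3| < δ implies |6/t − 2| < ε.
|6/t − 2| = 6·|3 − t|/(3·|t|) = 6|t − 3|/(3|t|).
Restrict δ ≤ 3/2. Then |t − 3| < 3/2 gives |t| > 3/2, so 3|t| > 9/2.
Then |6/t − 2| < 6|t − 3|/(9/2), which is < ε when |t − 3| < (3/4)ε.
Take δ = min(3/2, (3/4)ε). Then 0 < |t − 3| < δ gives both |t − 3| < 3/2 and |t − 3| < (3/4)ε, so |6/t − 2| < ε.

δ = min(3/2, (3/4)ε)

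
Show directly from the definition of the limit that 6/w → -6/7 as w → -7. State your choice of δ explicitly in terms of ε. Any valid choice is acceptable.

Let ε > 0. We seek δ > 0 such that 0 < |w + 7| < δ implies |6/w + 6/7| < ε.
|6/w + 6/7| = 6·|-7 − w|/(7·|w|) = 6|w + 7|/(7|w|).
Restrict δ ≤ 7/2. Then |w + 7| < 7/2 gives |w| > 7/2, so 7|w| > 49/2.
Then |6/w + 6/7| < 6|w + 7|/(49/2), which is < ε when |w + 7| < (49/12)ε.
Take δ = min(7/2, (49/12)ε). Then 0 < |w + 7| < δ gives both |w + 7| < 7/2 and |w + 7| < (49/12)ε, so |6/w + 6/7| < ε.

δ = min(7/2, (49/12)ε)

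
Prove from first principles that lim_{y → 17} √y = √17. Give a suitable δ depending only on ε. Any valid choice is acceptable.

Suppose ε > 0. We want δ > 0 such that 0 < |y − 17| < δ implies |√y − √17| < ε.
Multiplying by the conjugate, |√y − √17| = |y − 17|/(√y + √17).
Restrict δ ≤ 17 so that |y − 17| < 17 forces y > 0, and then √y + √17 > √17.
Hence |√y − √17| < |y − 17|/√17, which is < ε once |y − 17| < √17·ε.
Take δ = min(17, √17·ε). If 0 < |y − 17| < δ then y > 0 and |√y − √17| < |y − 17|/√17 < ε.

δ = min(17, √17·ε)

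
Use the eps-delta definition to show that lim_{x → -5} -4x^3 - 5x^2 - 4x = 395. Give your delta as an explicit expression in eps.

Fix eps > 0. We want delta > 0 such that 0 < |x + 5| < delta implies |(-4x^3 - 5x^2 - 4x) − 395| < eps.
(-4x^3 - 5x^2 - 4x) − 395 = -4x^3 - 5x^2 - 4x - 395 = (x + 5)(-4x^2 + 15x - 79).
So |(-4x^3 - 5x^2 - 4x) − 395| = |x + 5|·|-4x^2 + 15x - 79|.
Require delta ≤ 1. Then |x + 5| < 1 gives |x| < 6, and by the triangle inequality |-4x^2 + 15x - 79| ≤ 4·6^2 + 15·6 + 79 = 313.
Hence |(-4x^3 - 5x^2 - 4x) − 395| ≤ 313|x + 5| < eps provided |x + 5| < eps/313.
Take delta = min(1, eps/313). Then 0 < |x + 5| < delta gives both |x + 5| < 1 and |x + 5| < eps/313, so |(-4x^3 - 5x^2 - 4x) − 395| < eps.

delta = min(1, eps/313)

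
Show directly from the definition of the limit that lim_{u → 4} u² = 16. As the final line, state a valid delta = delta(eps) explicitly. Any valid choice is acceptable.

Let eps > 0 be given. We seek delta > 0 with 0 < |u − 4| < delta ⇒ |u² − 16| < eps.
Factor: u² − 16 = (u − 4)(u + 4), so |u² − 16| = |u − 4|·|u + 4|.
Impose delta ≤ 1 so that |u| < 5; then |u + 4| ≤ 9.
Hence |u² − 16| ≤ 9|u − 4|, which is < eps once |u − 4| < eps/9.
Take delta = min(1, eps/9). If 0 < |u − 4| < delta then both bounds hold and |u² − 16| ≤ 9|u − 4| < 9·(eps/9) = eps.

delta = min(1, eps/9)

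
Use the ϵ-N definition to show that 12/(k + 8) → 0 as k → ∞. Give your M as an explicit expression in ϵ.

Fix ϵ > 0. For k ≥ 1, |12/(k + 8) − 0| = 12/(k + 8) ≤ 12/k.
We need 12/k < ϵ, i.e. k > 12/ϵ.
Take M = 12/ϵ. If k > M then |12/(k + 8)| ≤ 12/k < ϵ.

M = 12/ϵ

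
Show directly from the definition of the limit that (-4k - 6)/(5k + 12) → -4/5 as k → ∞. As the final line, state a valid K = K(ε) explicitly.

K = (18/25)/ε

Let ε > 0 be given. For k ≥ 1, |(-4k - 6)/(5k + 12) + 4/5| = |18|/(5(5k + 12)) = 18/(5(5k + 12)).
Since 5k + 12 ≥ 5k for k ≥ 1, this is ≤ 18/(5·5k) = (18/25)/k.
So |(-4k - 6)/(5k + 12) + 4/5| < ε whenever k > (18/25)/ε.
Take K = (18/25)/ε. If k > K then |(-4k - 6)/(5k + 12) + 4/5| ≤ (18/25)/k < ε.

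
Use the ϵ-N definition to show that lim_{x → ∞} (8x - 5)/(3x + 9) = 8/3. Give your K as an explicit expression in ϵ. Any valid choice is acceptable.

Let ϵ > 0 be given. We seek K > 0 such that x > K implies |(8x - 5)/(3x + 9) − (8/3)| < ϵ.
(8x - 5)/(3x + 9) − (8/3) = (3(8x - 5) − 8(3x + 9)) / (3(3x + 9)) = -87/(3(3x + 9)).
For x > 0 we have 3x + 9 > 3x, so |(8x - 5)/(3x + 9) − (8/3)| = 87/(3(3x + 9)) < 87/(3·3x) = (29/3)/x.
Thus |(8x - 5)/(3x + 9) − (8/3)| < ϵ whenever x > (29/3)/ϵ.
Take K = (29/3)/ϵ. If x > K then |(8x - 5)/(3x + 9) − (8/3)| < (29/3)/x < ϵ.

K = (29/3)/ϵ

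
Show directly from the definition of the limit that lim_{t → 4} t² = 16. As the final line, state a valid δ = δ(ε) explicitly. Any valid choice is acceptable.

Let ε > 0 be given. We seek δ > 0 with 0 < |t − 4| < δ ⇒ |t² − 16| < ε.
Factor: t² − 16 = (t − 4)(t + 4), so |t² − 16| = |t − 4|·|t + 4|.
Impose δ ≤ 1 so that |t| < 5; then |t + 4| ≤ 9.
Hence |t² − 16| ≤ 9|t − 4|, which is < ε once |t − 4| < ε/9.
Take δ = min(1, ε/9). If 0 < |t − 4| < δ then both bounds hold and |t² − 16| ≤ 9|t − 4| < 9·(ε/9) = ε.

δ = min(1, ε/9)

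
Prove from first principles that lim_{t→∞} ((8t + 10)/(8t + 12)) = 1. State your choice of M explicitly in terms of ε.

Suppose ε > 0. We seek M > 0 such that t > M implies |(8t + 10)/(8t + 12) − 1| < ε.
(8t + 10)/(8t + 12) − 1 = (8(8t + 10) − 8(8t + 12)) / (8(8t + 12)) = -16/(8(8t + 12)).
For t > 0 we have 8t + 12 > 8t, so |(8t + 10)/(8t + 12) − 1| = 16/(8(8t + 12)) < 16/(8·8t) = (1/4)/t.
Thus |(8t + 10)/(8t + 12) − 1| < ε whenever t > (1/4)/ε.
Take M = (1/4)/ε. If t > M then |(8t + 10)/(8t + 12) − 1| < (1/4)/t < ε.

M = (1/4)/ε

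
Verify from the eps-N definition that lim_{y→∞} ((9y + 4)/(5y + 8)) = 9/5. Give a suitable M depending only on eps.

Fix eps > 0. We seek M > 0 such that y > M implies |(9y + 4)/(5y + 8) − (9/5)| < eps.
(9y + 4)/(5y + 8) − (9/5) = (5(9y + 4) − 9(5y + 8)) / (5(5y + 8)) = -52/(5(5y + 8)).
For y > 0 we have 5y + 8 > 5y, so |(9y + 4)/(5y + 8) − (9/5)| = 52/(5(5y + 8)) < 52/(5·5y) = (52/25)/y.
Thus |(9y + 4)/(5y + 8) − (9/5)| < eps whenever y > (52/25)/eps.
Take M = (52/25)/eps. If y > M then |(9y + 4)/(5y + 8) − (9/5)| < (52/25)/y < eps.

M = (52/25)/eps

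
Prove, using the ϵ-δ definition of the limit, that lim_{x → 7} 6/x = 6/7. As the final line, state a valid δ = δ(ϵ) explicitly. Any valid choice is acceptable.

Suppose ϵ > 0. We seek δ > 0 such that 0 < |x − 7| < δ implies |6/x − (6/7)| < ϵ.
|6/x − (6/7)| = 6·|7 − x|/(7·|x|) = 6|x − 7|/(7|x|).
Restrict δ ≤ 7/2. Then |x − 7| < 7/2 gives |x| > 7/2, so 7|x| > 49/2.
Then |6/x − (6/7)| < 6|x − 7|/(49/2), which is < ϵ when |x − 7| < (49/12)ϵ.
Take δ = min(7/2, (49/12)ϵ). Then 0 < |x − 7| < δ gives both |x − 7| < 7/2 and |x − 7| < (49/12)ϵ, so |6/x − (6/7)| < ϵ.

δ = min(7/2, (49/12)ϵ)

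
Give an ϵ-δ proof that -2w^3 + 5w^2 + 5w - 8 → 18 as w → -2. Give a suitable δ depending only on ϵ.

δ = min(1, ϵ/58)

Suppose ϵ > 0. We want δ > 0 such that 0 < |w + 2| < δ implies |(-2w^3 + 5w^2 + 5w - 8) − 18| < ϵ.
(-2w^3 + 5w^2 + 5w - 8) − 18 = -2w^3 + 5w^2 + 5w - 26 = (w + 2)(-2w^2 + 9w - 13).
So |(-2w^3 + 5w^2 + 5w - 8) − 18| = |w + 2|·|-2w^2 + 9w - 13|.
Require δ ≤ 1. Then |w + 2| < 1 gives |w| < 3, and by the triangle inequality |-2w^2 + 9w - 13| ≤ 2·3^2 + 9·3 + 13 = 58.
Hence |(-2w^3 + 5w^2 + 5w - 8) − 18| ≤ 58|w + 2| < ϵ provided |w + 2| < ϵ/58.
Choosing δ = min(1, ϵ/58) ensures both conditions, hence |(-2w^3 + 5w^2 + 5w - 8) − 18| < ϵ.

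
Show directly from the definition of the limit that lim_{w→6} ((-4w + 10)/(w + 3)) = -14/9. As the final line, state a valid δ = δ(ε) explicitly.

Let ε > 0. We want δ > 0 with 0 < |w − 6| < δ ⇒ |(-4w + 10)/(w + 3) + 14/9| < ε.
Combining over a common denominator, (-4w + 10)/(w + 3) + 14/9 = [(-4w + 10)·9 − (-14)·(w + 3)] / [9·(w + 3)] = -22(w − 6) / (9(w + 3)).
So |(-4w + 10)/(w + 3) + 14/9| = 22|w − 6| / (9·|w + 3|).
Restrict δ ≤ 9/2. Then |w − 6| < 9/2 gives |w + 3| = |(w − 6) + 9| ≥ 9 − 9/2 = 9/2.
Hence |(-4w + 10)/(w + 3) + 14/9| < 22|w − 6|/(9·(9/2)) = (44/81)|w − 6|, which is < ε once |w − 6| < (81/44)ε.
Take δ = min(9/2, (81/44)ε). Then 0 < |w − 6| < δ forces both bounds, so |(-4w + 10)/(w + 3) + 14/9| < ε.

δ = min(9/2, (81/44)ε)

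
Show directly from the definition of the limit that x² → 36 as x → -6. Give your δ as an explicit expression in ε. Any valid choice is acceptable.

Let ε > 0 be given. We seek δ > 0 with 0 < |x + 6| < δ ⇒ |x² − 36| < ε.
Factor: x² − 36 = (x + 6)(x - 6), so |x² − 36| = |x + 6|·|x - 6|.
Impose δ ≤ 2 so that |x| < 8; then |x - 6| ≤ 14.
Hence |x² − 36| ≤ 14|x + 6|, which is < ε once |x + 6| < ε/14.
Take δ = min(2, ε/14). If 0 < |x + 6| < δ then both bounds hold and |x² − 36| ≤ 14|x + 6| < 14·(ε/14) = ε.

δ = min(2, ε/14)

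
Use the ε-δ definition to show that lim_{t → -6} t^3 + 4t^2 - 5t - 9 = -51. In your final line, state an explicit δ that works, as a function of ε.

Fix ε > 0. We want δ > 0 such that 0 < |t + 6| < δ implies |(t^3 + 4t^2 - 5t - 9) + 51| < ε.
(t^3 + 4t^2 - 5t - 9) + 51 = t^3 + 4t^2 - 5t + 42 = (t + 6)(t^2 - 2t + 7).
So |(t^3 + 4t^2 - 5t - 9) + 51| = |t + 6|·|t^2 - 2t + 7|.
Assume first that |t + 6| < 1, so |t| < 7. Then |t^2 - 2t + 7| ≤ 7^2 + 2·7 + 7 = 70.
Hence |(t^3 + 4t^2 - 5t - 9) + 51| ≤ 70|t + 6| < ε provided |t + 6| < ε/70.
Take δ = min(1, ε/70). Then 0 < |t + 6| < δ gives both |t + 6| < 1 and |t + 6| < ε/70, so |(t^3 + 4t^2 - 5t - 9) + 51| < ε.

δ = min(1, ε/70)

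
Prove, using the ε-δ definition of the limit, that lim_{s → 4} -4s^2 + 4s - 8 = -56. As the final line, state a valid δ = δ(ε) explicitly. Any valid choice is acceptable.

Let ε > 0 be given. We want δ > 0 such that 0 < |s − 4| < δ implies |(-4s^2 + 4s - 8) + 56| < ε.
(-4s^2 + 4s - 8) + 56 = -4s^2 + 4s + 48 = (s − 4)(-4s - 12).
So |(-4s^2 + 4s - 8) + 56| = |s − 4|·|-4s - 12|.
Require δ ≤ 1. Then |s − 4| < 1 gives |s| < 5, and by the triangle inequality |-4s - 12| ≤ 4·5 + 12 = 32.
Hence |(-4s^2 + 4s - 8) + 56| ≤ 32|s − 4| < ε provided |s − 4| < ε/32.
Choosing δ = min(1, ε/32) ensures both conditions, hence |(-4s^2 + 4s - 8) + 56| < ε.

δ = min(1, ε/32)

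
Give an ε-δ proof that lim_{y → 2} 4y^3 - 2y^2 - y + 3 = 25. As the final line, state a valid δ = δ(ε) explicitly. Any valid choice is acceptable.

Suppose ε > 0. We want δ > 0 such that 0 < |y − 2| < δ implies |(4y^3 - 2y^2 - y + 3) − 25| < ε.
(4y^3 - 2y^2 - y + 3) − 25 = 4y^3 - 2y^2 - y - 22 = (y − 2)(4y^2 + 6y + 11).
So |(4y^3 - 2y^2 - y + 3) − 25| = |y − 2|·|4y^2 + 6y + 11|.
Require δ ≤ 2. Then |y − 2| < 2 gives |y| < 4, and by the triangle inequality |4y^2 + 6y + 11| ≤ 4·4^2 + 6·4 + 11 = 99.
Hence |(4y^3 - 2y^2 - y + 3) − 25| ≤ 99|y − 2| < ε provided |y − 2| < ε/99.
Take δ = min(2, ε/99). Then 0 < |y − 2| < δ gives both |y − 2| < 2 and |y − 2| < ε/99, so |(4y^3 - 2y^2 - y + 3) − 25| < ε.

δ = min(2, ε/99)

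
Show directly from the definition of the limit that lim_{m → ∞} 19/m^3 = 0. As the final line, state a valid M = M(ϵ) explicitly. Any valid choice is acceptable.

Let ϵ > 0. For m ≥ 1, |19/m^3 − 0| = 19/m^3.
19/m^3 < ϵ ⇔ m^3 > 19/ϵ ⇔ m > (19/ϵ)^{1/3}.
Take M = (19/ϵ)^{1/3}. Then m > M implies 19/m^3 < ϵ.

M = (19/ϵ)^{1/3}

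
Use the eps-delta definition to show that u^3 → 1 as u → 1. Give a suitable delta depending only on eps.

delta = min(2, eps/13)

Fix eps > 0. We seek delta > 0 with 0 < |u − 1| < delta ⇒ |u^3 − 1| < eps.
Factor: u^3 − 1 = (u − 1)(u^2 + u + 1), so |u^3 − 1| = |u − 1|·|u^2 + u + 1|.
Impose delta ≤ 2 so that |u| < 3; then |u^2 + u + 1| ≤ 13.
Hence |u^3 − 1| ≤ 13|u − 1|, which is < eps once |u − 1| < eps/13.
Take delta = min(2, eps/13). If 0 < |u − 1| < delta then both bounds hold and |u^3 − 1| ≤ 13|u − 1| < 13·(eps/13) = eps.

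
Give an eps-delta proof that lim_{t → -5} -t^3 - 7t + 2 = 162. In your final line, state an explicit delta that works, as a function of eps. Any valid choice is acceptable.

delta = min(1, eps/98)

Let eps > 0 be given. We want delta > 0 such that 0 < |t + 5| < delta implies |(-t^3 - 7t + 2) − 162| < eps.
(-t^3 - 7t + 2) − 162 = -t^3 - 7t - 160 = (t + 5)(-t^2 + 5t - 32).
So |(-t^3 - 7t + 2) − 162| = |t + 5|·|-t^2 + 5t - 32|.
Assume first that |t + 5| < 1, so |t| < 6. Then |-t^2 + 5t - 32| ≤ 6^2 + 5·6 + 32 = 98.
Hence |(-t^3 - 7t + 2) − 162| ≤ 98|t + 5| < eps provided |t + 5| < eps/98.
Choosing delta = min(1, eps/98) ensures both conditions, hence |(-t^3 - 7t + 2) − 162| < eps.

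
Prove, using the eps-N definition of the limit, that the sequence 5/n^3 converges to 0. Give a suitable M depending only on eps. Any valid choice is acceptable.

M = (5/eps)^{1/3}

Let eps > 0 be given. For n ≥ 1, |5/n^3 − 0| = 5/n^3.
5/n^3 < eps ⇔ n^3 > 5/eps ⇔ n > (5/eps)^{1/3}.
Take M = (5/eps)^{1/3}. Then n > M implies 5/n^3 < eps.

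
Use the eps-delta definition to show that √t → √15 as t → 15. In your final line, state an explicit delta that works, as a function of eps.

Let eps > 0 be given. We want delta > 0 such that 0 < |t − 15| < delta implies |√t − √15| < eps.
Rationalise: √t − √15 = (t − 15)/(√t + √15), so |√t − √15| = |t − 15|/(√t + √15).
Restrict delta ≤ 15 so that |t − 15| < 15 forces t > 0, and then √t + √15 > √15.
Hence |√t − √15| < |t − 15|/√15, which is < eps once |t − 15| < √15·eps.
Take delta = min(15, √15·eps). If 0 < |t − 15| < delta then t > 0 and |√t − √15| < |t − 15|/√15 < eps.

delta = min(15, √15·eps)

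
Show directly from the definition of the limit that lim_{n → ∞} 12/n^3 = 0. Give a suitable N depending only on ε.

Suppose ε > 0. For n ≥ 1, |12/n^3 − 0| = 12/n^3.
12/n^3 < ε ⇔ n^3 > 12/ε ⇔ n > (12/ε)^{1/3}.
Take N = (12/ε)^{1/3}. Then n > N implies 12/n^3 < ε.

N = (12/ε)^{1/3}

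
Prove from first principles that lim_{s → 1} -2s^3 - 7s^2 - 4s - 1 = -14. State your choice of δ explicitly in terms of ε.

δ = min(2, ε/58)

Let ε > 0. We want δ > 0 such that 0 < |s − 1| < δ implies |(-2s^3 - 7s^2 - 4s - 1) + 14| < ε.
(-2s^3 - 7s^2 - 4s - 1) + 14 = -2s^3 - 7s^2 - 4s + 13 = (s − 1)(-2s^2 - 9s - 13).
So |(-2s^3 - 7s^2 - 4s - 1) + 14| = |s − 1|·|-2s^2 - 9s - 13|.
Assume first that |s − 1| < 2, so |s| < 3. Then |-2s^2 - 9s - 13| ≤ 2·3^2 + 9·3 + 13 = 58.
Hence |(-2s^3 - 7s^2 - 4s - 1) + 14| ≤ 58|s − 1| < ε provided |s − 1| < ε/58.
Take δ = min(2, ε/58). Then 0 < |s − 1| < δ gives both |s − 1| < 2 and |s − 1| < ε/58, so |(-2s^3 - 7s^2 - 4s - 1) + 14| < ε.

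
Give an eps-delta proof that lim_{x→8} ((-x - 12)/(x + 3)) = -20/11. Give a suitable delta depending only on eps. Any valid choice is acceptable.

delta = min(11/2, (121/18)eps)

Let eps > 0 be given. We want delta > 0 with 0 < |x − 8| < delta ⇒ |(-x - 12)/(x + 3) + 20/11| < eps.
Combining over a common denominator, (-x - 12)/(x + 3) + 20/11 = [(-x - 12)·11 − (-20)·(x + 3)] / [11·(x + 3)] = 9(x − 8) / (11(x + 3)).
So |(-x - 12)/(x + 3) + 20/11| = 9|x − 8| / (11·|x + 3|).
Require delta ≤ 11/2, so |x + 3| ≥ |11| − |x − 8| > 11 − 11/2 = 11/2.
Hence |(-x - 12)/(x + 3) + 20/11| < 9|x − 8|/(11·(11/2)) = (18/121)|x − 8|, which is < eps once |x − 8| < (121/18)eps.
Take delta = min(11/2, (121/18)eps). Then 0 < |x − 8| < delta forces both bounds, so |(-x - 12)/(x + 3) + 20/11| < eps.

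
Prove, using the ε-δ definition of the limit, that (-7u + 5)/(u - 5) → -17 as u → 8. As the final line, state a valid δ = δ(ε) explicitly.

Suppose ε > 0. We want δ > 0 with 0 < |u − 8| < δ ⇒ |(-7u + 5)/(u - 5) + 17| < ε.
Combining over a common denominator, (-7u + 5)/(u - 5) + 17 = [(-7u + 5)·3 − (-51)·(u - 5)] / [3·(u - 5)] = 30(u − 8) / (3(u - 5)).
So |(-7u + 5)/(u - 5) + 17| = 30|u − 8| / (3·|u − 5|).
Restrict δ ≤ 3/2. Then |u − 8| < 3/2 gives |u − 5| = |(u − 8) + 3| ≥ 3 − 3/2 = 3/2.
Hence |(-7u + 5)/(u - 5) + 17| < 30|u − 8|/(3·(3/2)) = (20/3)|u − 8|, which is < ε once |u − 8| < (3/20)ε.
Take δ = min(3/2, (3/20)ε). Then 0 < |u − 8| < δ forces both bounds, so |(-7u + 5)/(u - 5) + 17| < ε.

δ = min(3/2, (3/20)ε)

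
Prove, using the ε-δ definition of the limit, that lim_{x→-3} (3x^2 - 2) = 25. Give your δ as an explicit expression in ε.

Let ε > 0 be given. We want δ > 0 such that 0 < |x + 3| < δ implies |(3x^2 - 2) − 25| < ε.
(3x^2 - 2) − 25 = 3x^2 - 27 = (x + 3)(3x - 9).
So |(3x^2 - 2) − 25| = |x + 3|·|3x - 9|.
Assume first that |x + 3| < 2, so |x| < 5. Then |3x - 9| ≤ 3·5 + 9 = 24.
Hence |(3x^2 - 2) − 25| ≤ 24|x + 3| < ε provided |x + 3| < ε/24.
Take δ = min(2, ε/24). Then 0 < |x + 3| < δ gives both |x + 3| < 2 and |x + 3| < ε/24, so |(3x^2 - 2) − 25| < ε.

δ = min(2, ε/24)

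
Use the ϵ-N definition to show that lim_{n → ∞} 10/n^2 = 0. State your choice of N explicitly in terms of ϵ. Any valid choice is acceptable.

Let ϵ > 0 be given. For n ≥ 1, |10/n^2 − 0| = 10/n^2.
10/n^2 < ϵ ⇔ n^2 > 10/ϵ ⇔ n > (10/ϵ)^{1/2}.
Take N = (10/ϵ)^{1/2}. Then n > N implies 10/n^2 < ϵ.

N = (10/ϵ)^{1/2}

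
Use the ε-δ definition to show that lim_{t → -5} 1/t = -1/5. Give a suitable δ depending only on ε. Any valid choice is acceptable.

δ = min(5/2, (25/2)ε)

Let ε > 0. We seek δ > 0 such that 0 < |t + 5| < δ implies |1/t + 1/5| < ε.
|1/t + 1/5| = |-5 − t|/(5·|t|) = |t + 5|/(5|t|).
Require δ ≤ 5/2 so that |t| > 5 − 5/2 = 5/2, hence 5|t| > 25/2.
Then |1/t + 1/5| < |t + 5|/(25/2), which is < ε when |t + 5| < (25/2)ε.
Take δ = min(5/2, (25/2)ε). Then 0 < |t + 5| < δ gives both |t + 5| < 5/2 and |t + 5| < (25/2)ε, so |1/t + 1/5| < ε.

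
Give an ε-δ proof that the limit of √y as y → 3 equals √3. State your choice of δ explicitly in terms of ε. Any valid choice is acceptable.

δ = min(3, √3·ε)

Let ε > 0 be given. We want δ > 0 such that 0 < |y − 3| < δ implies |√y − √3| < ε.
Multiplying by the conjugate, |√y − √3| = |y − 3|/(√y + √3).
Restrict δ ≤ 3 so that |y − 3| < 3 forces y > 0, and then √y + √3 > √3.
Hence |√y − √3| < |y − 3|/√3, which is < ε once |y − 3| < √3·ε.
Take δ = min(3, √3·ε). If 0 < |y − 3| < δ then y > 0 and |√y − √3| < |y − 3|/√3 < ε.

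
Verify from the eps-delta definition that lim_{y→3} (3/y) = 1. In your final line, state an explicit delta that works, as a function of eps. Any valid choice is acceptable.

delta = min(3/2, (3/2)eps)

Fix eps > 0. We seek delta > 0 such that 0 < |y − 3| < delta implies |3/y − 1| < eps.
|3/y − 1| = 3·|3 − y|/(3·|y|) = 3|y − 3|/(3|y|).
Restrict delta ≤ 3/2. Then |y − 3| < 3/2 gives |y| > 3/2, so 3|y| > 9/2.
Then |3/y − 1| < 3|y − 3|/(9/2), which is < eps when |y − 3| < (3/2)eps.
Take delta = min(3/2, (3/2)eps). Then 0 < |y − 3| < delta gives both |y − 3| < 3/2 and |y − 3| < (3/2)eps, so |3/y − 1| < eps.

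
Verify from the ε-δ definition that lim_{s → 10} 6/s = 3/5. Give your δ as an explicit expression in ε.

δ = min(5, (25/3)ε)

Suppose ε > 0. We seek δ > 0 such that 0 < |s − 10| < δ implies |6/s − (3/5)| < ε.
|6/s − (3/5)| = 6·|10 − s|/(10·|s|) = 6|s − 10|/(10|s|).
Require δ ≤ 5 so that |s| > 10 − 5 = 5, hence 10|s| > 50.
Then |6/s − (3/5)| < 6|s − 10|/50, which is < ε when |s − 10| < (25/3)ε.
Take δ = min(5, (25/3)ε). Then 0 < |s − 10| < δ gives both |s − 10| < 5 and |s − 10| < (25/3)ε, so |6/s − (3/5)| < ε.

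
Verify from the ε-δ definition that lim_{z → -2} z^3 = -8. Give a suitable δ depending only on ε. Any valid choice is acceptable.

Fix ε > 0. We seek δ > 0 with 0 < |z + 2| < δ ⇒ |z^3 + 8| < ε.
Factor: z^3 + 8 = (z + 2)(z^2 - 2z + 4), so |z^3 + 8| = |z + 2|·|z^2 - 2z + 4|.
Impose δ ≤ 2 so that |z| < 4; then |z^2 - 2z + 4| ≤ 28.
Hence |z^3 + 8| ≤ 28|z + 2|, which is < ε once |z + 2| < ε/28.
Take δ = min(2, ε/28). If 0 < |z + 2| < δ then both bounds hold and |z^3 + 8| ≤ 28|z + 2| < 28·(ε/28) = ε.

δ = min(2, ε/28)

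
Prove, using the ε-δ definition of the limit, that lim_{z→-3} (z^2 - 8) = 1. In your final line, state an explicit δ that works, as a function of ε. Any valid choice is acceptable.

δ = min(1, ε/7)

Let ε > 0 be given. We want δ > 0 such that 0 < |z + 3| < δ implies |(z^2 - 8) − 1| < ε.
(z^2 - 8) − 1 = z^2 - 9 = (z + 3)(z - 3).
So |(z^2 - 8) − 1| = |z + 3|·|z - 3|.
Assume first that |z + 3| < 1, so |z| < 4. Then |z - 3| ≤ 4 + 3 = 7.
Hence |(z^2 - 8) − 1| ≤ 7|z + 3| < ε provided |z + 3| < ε/7.
Choosing δ = min(1, ε/7) ensures both conditions, hence |(z^2 - 8) − 1| < ε.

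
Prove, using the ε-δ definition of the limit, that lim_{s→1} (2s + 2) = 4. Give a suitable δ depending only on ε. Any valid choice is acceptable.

δ = ε/2

Let ε > 0. We need δ > 0 so that 0 < |s − 1| < δ implies |(2s + 2) − 4| < ε.
|(2s + 2) − 4| = |2s - 2| = 2|s − 1|.
So 2|s − 1| < ε exactly when |s − 1| < ε/2.
Take δ = ε/2. If 0 < |s − 1| < δ then |(2s + 2) − 4| = 2|s − 1| < 2·(ε/2) = ε.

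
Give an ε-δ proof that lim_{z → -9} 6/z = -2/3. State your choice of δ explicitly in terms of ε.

δ = min(9/2, (27/4)ε)

Let ε > 0. We seek δ > 0 such that 0 < |z + 9| < δ implies |6/z + 2/3| < ε.
|6/z + 2/3| = 6·|-9 − z|/(9·|z|) = 6|z + 9|/(9|z|).
Require δ ≤ 9/2 so that |z| > 9 − 9/2 = 9/2, hence 9|z| > 81/2.
Then |6/z + 2/3| < 6|z + 9|/(81/2), which is < ε when |z + 9| < (27/4)ε.
Take δ = min(9/2, (27/4)ε). Then 0 < |z + 9| < δ gives both |z + 9| < 9/2 and |z + 9| < (27/4)ε, so |6/z + 2/3| < ε.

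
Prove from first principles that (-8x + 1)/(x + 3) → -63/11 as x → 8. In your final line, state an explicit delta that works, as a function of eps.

Let eps > 0 be given. We want delta > 0 with 0 < |x − 8| < delta ⇒ |(-8x + 1)/(x + 3) + 63/11| < eps.
Combining over a common denominator, (-8x + 1)/(x + 3) + 63/11 = [(-8x + 1)·11 − (-63)·(x + 3)] / [11·(x + 3)] = -25(x − 8) / (11(x + 3)).
So |(-8x + 1)/(x + 3) + 63/11| = 25|x − 8| / (11·|x + 3|).
Require delta ≤ 11/2, so |x + 3| ≥ |11| − |x − 8| > 11 − 11/2 = 11/2.
Hence |(-8x + 1)/(x + 3) + 63/11| < 25|x − 8|/(11·(11/2)) = (50/121)|x − 8|, which is < eps once |x − 8| < (121/50)eps.
Take delta = min(11/2, (121/50)eps). Then 0 < |x − 8| < delta forces both bounds, so |(-8x + 1)/(x + 3) + 63/11| < eps.

delta = min(11/2, (121/50)eps)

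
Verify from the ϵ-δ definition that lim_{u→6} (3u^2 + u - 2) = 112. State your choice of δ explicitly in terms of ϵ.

δ = min(2, ϵ/43)

Let ϵ > 0 be given. We want δ > 0 such that 0 < |u − 6| < δ implies |(3u^2 + u - 2) − 112| < ϵ.
(3u^2 + u - 2) − 112 = 3u^2 + u - 114 = (u − 6)(3u + 19).
So |(3u^2 + u - 2) − 112| = |u − 6|·|3u + 19|.
Assume first that |u − 6| < 2, so |u| < 8. Then |3u + 19| ≤ 3·8 + 19 = 43.
Hence |(3u^2 + u - 2) − 112| ≤ 43|u − 6| < ϵ provided |u − 6| < ϵ/43.
Choosing δ = min(2, ϵ/43) ensures both conditions, hence |(3u^2 + u - 2) − 112| < ϵ.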